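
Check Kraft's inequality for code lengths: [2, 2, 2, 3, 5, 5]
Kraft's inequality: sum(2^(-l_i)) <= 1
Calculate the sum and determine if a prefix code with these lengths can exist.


Sum = 2^(-2) + 2^(-2) + 2^(-2) + 2^(-3) + 2^(-5) + 2^(-5)
    = 0.25 + 0.25 + 0.25 + 0.125 + 0.03125 + 0.03125
    = 30/32 = 0.9375
Since 0.9375 <= 1, Kraft's inequality IS satisfied.
A prefix code with these lengths CAN exist.

Kraft sum = 0.9375. Satisfied.


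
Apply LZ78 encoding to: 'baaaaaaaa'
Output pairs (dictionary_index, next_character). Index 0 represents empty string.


LZ78 encoding steps:
Dictionary: {0: ''}
Step 1: w='' (idx 0), next='b' -> output (0, 'b'), add 'b' as idx 1
Step 2: w='' (idx 0), next='a' -> output (0, 'a'), add 'a' as idx 2
Step 3: w='a' (idx 2), next='a' -> output (2, 'a'), add 'aa' as idx 3
Step 4: w='aa' (idx 3), next='a' -> output (3, 'a'), add 'aaa' as idx 4
Step 5: w='aa' (idx 3), end of input -> output (3, '')


Encoded: [(0, 'b'), (0, 'a'), (2, 'a'), (3, 'a'), (3, '')]


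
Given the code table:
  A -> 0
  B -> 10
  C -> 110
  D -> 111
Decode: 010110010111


Decoding:
0 -> A
10 -> B
110 -> C
0 -> A
10 -> B
111 -> D


Result: ABCABD


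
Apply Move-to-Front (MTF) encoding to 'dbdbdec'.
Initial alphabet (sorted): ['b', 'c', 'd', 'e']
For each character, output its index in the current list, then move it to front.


MTF encoding:
'd': index 2 in ['b', 'c', 'd', 'e'] -> ['d', 'b', 'c', 'e']
'b': index 1 in ['d', 'b', 'c', 'e'] -> ['b', 'd', 'c', 'e']
'd': index 1 in ['b', 'd', 'c', 'e'] -> ['d', 'b', 'c', 'e']
'b': index 1 in ['d', 'b', 'c', 'e'] -> ['b', 'd', 'c', 'e']
'd': index 1 in ['b', 'd', 'c', 'e'] -> ['d', 'b', 'c', 'e']
'e': index 3 in ['d', 'b', 'c', 'e'] -> ['e', 'd', 'b', 'c']
'c': index 3 in ['e', 'd', 'b', 'c'] -> ['c', 'e', 'd', 'b']


Output: [2, 1, 1, 1, 1, 3, 3]


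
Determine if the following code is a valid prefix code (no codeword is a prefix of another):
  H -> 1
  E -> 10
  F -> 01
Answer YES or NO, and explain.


Checking each pair (does one codeword prefix another?):
  H='1' vs E='10': prefix -- VIOLATION

NO -- this is NOT a valid prefix code. H (1) is a prefix of E (10).


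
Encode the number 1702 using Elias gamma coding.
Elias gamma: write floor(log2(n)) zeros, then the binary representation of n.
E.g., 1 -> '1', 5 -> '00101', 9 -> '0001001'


num_bits = floor(log2(1702)) + 1 = 11
leading_zeros = num_bits - 1 = 10
binary(1702) = 11010100110

Elias gamma(1702) = '0000000000' + '11010100110' = 000000000011010100110 (21 bits)


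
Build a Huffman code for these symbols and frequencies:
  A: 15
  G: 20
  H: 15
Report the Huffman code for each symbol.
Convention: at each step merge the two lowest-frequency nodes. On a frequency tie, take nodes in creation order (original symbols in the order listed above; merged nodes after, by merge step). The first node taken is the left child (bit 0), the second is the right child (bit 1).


Huffman tree construction:
Step 1: Merge A(15) + H(15) = 30
Step 2: Merge G(20) + (A+H)(30) = 50
Read each symbol's code off the tree from the root (left child = 0, right child = 1).

Codes:
  A: 10 (length 2)
  G: 0 (length 1)
  H: 11 (length 2)
Average code length: 80/50 = 1.6000 bits/symbol


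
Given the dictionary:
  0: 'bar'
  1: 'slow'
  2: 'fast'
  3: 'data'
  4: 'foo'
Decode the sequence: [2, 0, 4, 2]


Look up each index in the dictionary:
  2 -> 'fast'
  0 -> 'bar'
  4 -> 'foo'
  2 -> 'fast'

Decoded: "fast bar foo fast"


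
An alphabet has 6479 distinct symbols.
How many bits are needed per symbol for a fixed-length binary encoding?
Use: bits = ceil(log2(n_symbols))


log2(6479) = 12.6616
Bracket: 2^12 = 4096 < 6479 <= 2^13 = 8192
So ceil(log2(6479)) = 13

bits = ceil(log2(6479)) = ceil(12.6616) = 13 bits


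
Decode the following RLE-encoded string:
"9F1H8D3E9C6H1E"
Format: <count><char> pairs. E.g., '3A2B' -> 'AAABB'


Expanding each <count><char> pair:
  9F -> 'FFFFFFFFF'
  1H -> 'H'
  8D -> 'DDDDDDDD'
  3E -> 'EEE'
  9C -> 'CCCCCCCCC'
  6H -> 'HHHHHH'
  1E -> 'E'

Decoded = FFFFFFFFFHDDDDDDDDEEECCCCCCCCCHHHHHHE


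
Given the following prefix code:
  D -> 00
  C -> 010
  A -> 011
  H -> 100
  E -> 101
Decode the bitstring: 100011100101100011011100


Decoding step by step:
Bits 100 -> H
Bits 011 -> A
Bits 100 -> H
Bits 101 -> E
Bits 100 -> H
Bits 011 -> A
Bits 011 -> A
Bits 100 -> H


Decoded message: HAHEHAAH


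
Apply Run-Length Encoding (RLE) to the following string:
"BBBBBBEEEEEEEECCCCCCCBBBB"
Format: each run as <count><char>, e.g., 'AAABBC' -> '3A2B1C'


Scanning runs left to right:
  i=0: run of 'B' x 6 -> '6B'
  i=6: run of 'E' x 8 -> '8E'
  i=14: run of 'C' x 7 -> '7C'
  i=21: run of 'B' x 4 -> '4B'

RLE = 6B8E7C4B


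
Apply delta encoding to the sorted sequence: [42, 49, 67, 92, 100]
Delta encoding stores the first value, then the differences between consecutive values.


First value: 42
Deltas:
  49 - 42 = 7
  67 - 49 = 18
  92 - 67 = 25
  100 - 92 = 8


Delta encoded: [42, 7, 18, 25, 8]


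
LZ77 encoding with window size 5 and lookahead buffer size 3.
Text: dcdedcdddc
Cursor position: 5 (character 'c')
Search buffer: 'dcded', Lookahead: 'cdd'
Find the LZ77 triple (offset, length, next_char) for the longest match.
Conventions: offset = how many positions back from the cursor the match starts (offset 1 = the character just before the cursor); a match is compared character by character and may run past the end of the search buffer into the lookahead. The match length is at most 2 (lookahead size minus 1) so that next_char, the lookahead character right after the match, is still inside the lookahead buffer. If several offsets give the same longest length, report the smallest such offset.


Try each offset into the search buffer:
  offset=1 (pos 4, char 'd'): match length 0
  offset=2 (pos 3, char 'e'): match length 0
  offset=3 (pos 2, char 'd'): match length 0
  offset=4 (pos 1, char 'c'): match length 2
  offset=5 (pos 0, char 'd'): match length 0
Longest match has length 2 at offset 4.
next_char = character at position 5 + 2 = 7 -> 'd'

Best match: offset=4, length=2 (matching 'cd' starting at position 1)
LZ77 triple: (4, 2, 'd')


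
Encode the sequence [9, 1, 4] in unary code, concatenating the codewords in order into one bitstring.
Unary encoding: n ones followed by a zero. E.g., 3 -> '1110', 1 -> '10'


Encode each number as n ones followed by a terminating 0:
  9 -> 1111111110 (10 bits)
  1 -> 10 (2 bits)
  4 -> 11110 (5 bits)
Total length = 10 + 2 + 5 = 17 bits.

Unary([9, 1, 4]) = 11111111101011110 (17 bits)


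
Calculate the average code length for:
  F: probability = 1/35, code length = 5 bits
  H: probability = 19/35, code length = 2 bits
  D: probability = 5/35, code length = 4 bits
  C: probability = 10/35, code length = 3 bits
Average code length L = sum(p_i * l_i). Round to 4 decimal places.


Weighted contributions p_i * l_i:
  F: (1/35) * 5 = 5/35
  H: (19/35) * 2 = 38/35
  D: (5/35) * 4 = 20/35
  C: (10/35) * 3 = 30/35
Sum = (5 + 38 + 20 + 30)/35 = 93/35

L = 93/35 = 2.6571 bits/symbol


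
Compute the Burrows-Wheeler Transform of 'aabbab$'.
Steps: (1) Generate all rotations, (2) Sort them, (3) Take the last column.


Rotations (sorted):
  0: $aabbab -> last char: b
  1: aabbab$ -> last char: $
  2: ab$aabb -> last char: b
  3: abbab$a -> last char: a
  4: b$aabba -> last char: a
  5: bab$aab -> last char: b
  6: bbab$aa -> last char: a


BWT = b$baaba


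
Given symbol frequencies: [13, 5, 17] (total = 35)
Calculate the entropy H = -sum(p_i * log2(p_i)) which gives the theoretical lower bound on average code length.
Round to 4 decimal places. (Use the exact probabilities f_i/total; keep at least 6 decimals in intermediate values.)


Per-symbol terms -p_i * log2(p_i) with p_i = f_i/35:
  p = 13/35 = 0.371429: log2(p) = -1.428843, -p*log2(p) = 0.530713
  p = 5/35 = 0.142857: log2(p) = -2.807355, -p*log2(p) = 0.401051
  p = 17/35 = 0.485714: log2(p) = -1.041820, -p*log2(p) = 0.506027
H = 0.530713 + 0.401051 + 0.506027 = 1.437791

H = 1.4378 bits/symbol


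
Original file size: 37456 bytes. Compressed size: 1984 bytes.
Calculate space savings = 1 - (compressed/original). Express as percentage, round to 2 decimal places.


ratio = compressed/original = 1984/37456 = 0.052969
savings = 1 - ratio = 1 - 0.052969 = 0.947031
as a percentage: 0.947031 * 100 = 94.7%

Space savings = 1 - 1984/37456 = 94.7%


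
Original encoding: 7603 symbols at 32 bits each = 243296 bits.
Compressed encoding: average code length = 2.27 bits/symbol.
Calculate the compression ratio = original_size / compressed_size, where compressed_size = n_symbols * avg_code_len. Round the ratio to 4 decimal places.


original_size = n_symbols * orig_bits = 7603 * 32 = 243296 bits
compressed_size = n_symbols * avg_code_len = 7603 * 2.27 = 17258.81 bits
ratio = original_size / compressed_size = 243296 / 17258.81 = 14.0969

Compression ratio = 14.0969


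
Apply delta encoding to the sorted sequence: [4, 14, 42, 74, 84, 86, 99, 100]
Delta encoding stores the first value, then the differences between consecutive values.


First value: 4
Deltas:
  14 - 4 = 10
  42 - 14 = 28
  74 - 42 = 32
  84 - 74 = 10
  86 - 84 = 2
  99 - 86 = 13
  100 - 99 = 1


Delta encoded: [4, 10, 28, 32, 10, 2, 13, 1]


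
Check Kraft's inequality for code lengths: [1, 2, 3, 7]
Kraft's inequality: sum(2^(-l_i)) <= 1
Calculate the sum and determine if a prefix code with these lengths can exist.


Sum = 2^(-1) + 2^(-2) + 2^(-3) + 2^(-7)
    = 0.5 + 0.25 + 0.125 + 0.0078125
    = 113/128 = 0.8828125
Since 0.8828125 <= 1, Kraft's inequality IS satisfied.
A prefix code with these lengths CAN exist.

Kraft sum = 0.8828125. Satisfied.


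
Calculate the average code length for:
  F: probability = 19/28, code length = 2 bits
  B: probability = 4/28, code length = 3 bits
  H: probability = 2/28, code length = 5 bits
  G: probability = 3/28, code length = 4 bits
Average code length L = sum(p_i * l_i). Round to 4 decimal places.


Weighted contributions p_i * l_i:
  F: (19/28) * 2 = 38/28
  B: (4/28) * 3 = 12/28
  H: (2/28) * 5 = 10/28
  G: (3/28) * 4 = 12/28
Sum = (38 + 12 + 10 + 12)/28 = 72/28

L = 72/28 = 2.5714 bits/symbol


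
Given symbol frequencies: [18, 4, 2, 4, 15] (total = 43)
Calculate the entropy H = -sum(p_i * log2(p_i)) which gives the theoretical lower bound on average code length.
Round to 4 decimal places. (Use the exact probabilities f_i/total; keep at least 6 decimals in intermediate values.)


Per-symbol terms -p_i * log2(p_i) with p_i = f_i/43:
  p = 18/43 = 0.418605: log2(p) = -1.256340, -p*log2(p) = 0.525910
  p = 4/43 = 0.093023: log2(p) = -3.426265, -p*log2(p) = 0.318722
  p = 2/43 = 0.046512: log2(p) = -4.426265, -p*log2(p) = 0.205873
  p = 4/43 = 0.093023: log2(p) = -3.426265, -p*log2(p) = 0.318722
  p = 15/43 = 0.348837: log2(p) = -1.519374, -p*log2(p) = 0.530014
H = 0.525910 + 0.318722 + 0.205873 + 0.318722 + 0.530014 = 1.899241

H = 1.8992 bits/symbol


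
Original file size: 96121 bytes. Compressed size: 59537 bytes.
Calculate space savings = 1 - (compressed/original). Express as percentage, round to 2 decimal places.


ratio = compressed/original = 59537/96121 = 0.619396
savings = 1 - ratio = 1 - 0.619396 = 0.380604
as a percentage: 0.380604 * 100 = 38.06%

Space savings = 1 - 59537/96121 = 38.06%


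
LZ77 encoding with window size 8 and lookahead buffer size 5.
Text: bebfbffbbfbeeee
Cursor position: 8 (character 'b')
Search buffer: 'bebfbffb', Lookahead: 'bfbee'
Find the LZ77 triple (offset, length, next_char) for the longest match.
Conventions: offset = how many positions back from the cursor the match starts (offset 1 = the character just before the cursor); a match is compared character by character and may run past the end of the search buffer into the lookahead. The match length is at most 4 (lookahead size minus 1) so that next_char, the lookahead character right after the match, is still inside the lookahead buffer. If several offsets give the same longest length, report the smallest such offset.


Try each offset into the search buffer:
  offset=1 (pos 7, char 'b'): match length 1
  offset=2 (pos 6, char 'f'): match length 0
  offset=3 (pos 5, char 'f'): match length 0
  offset=4 (pos 4, char 'b'): match length 2
  offset=5 (pos 3, char 'f'): match length 0
  offset=6 (pos 2, char 'b'): match length 3
  offset=7 (pos 1, char 'e'): match length 0
  offset=8 (pos 0, char 'b'): match length 1
Longest match has length 3 at offset 6.
next_char = character at position 8 + 3 = 11 -> 'e'

Best match: offset=6, length=3 (matching 'bfb' starting at position 2)
LZ77 triple: (6, 3, 'e')


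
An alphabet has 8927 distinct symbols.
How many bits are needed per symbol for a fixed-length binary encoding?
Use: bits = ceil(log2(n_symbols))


log2(8927) = 13.124
Bracket: 2^13 = 8192 < 8927 <= 2^14 = 16384
So ceil(log2(8927)) = 14

bits = ceil(log2(8927)) = ceil(13.124) = 14 bits


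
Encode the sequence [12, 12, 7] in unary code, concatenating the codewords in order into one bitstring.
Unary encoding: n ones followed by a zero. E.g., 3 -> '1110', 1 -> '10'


Encode each number as n ones followed by a terminating 0:
  12 -> 1111111111110 (13 bits)
  12 -> 1111111111110 (13 bits)
  7 -> 11111110 (8 bits)
Total length = 13 + 13 + 8 = 34 bits.

Unary([12, 12, 7]) = 1111111111110111111111111011111110 (34 bits)


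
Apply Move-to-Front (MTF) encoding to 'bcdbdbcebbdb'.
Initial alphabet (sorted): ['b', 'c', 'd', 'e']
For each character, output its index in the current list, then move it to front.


MTF encoding:
'b': index 0 in ['b', 'c', 'd', 'e'] -> ['b', 'c', 'd', 'e']
'c': index 1 in ['b', 'c', 'd', 'e'] -> ['c', 'b', 'd', 'e']
'd': index 2 in ['c', 'b', 'd', 'e'] -> ['d', 'c', 'b', 'e']
'b': index 2 in ['d', 'c', 'b', 'e'] -> ['b', 'd', 'c', 'e']
'd': index 1 in ['b', 'd', 'c', 'e'] -> ['d', 'b', 'c', 'e']
'b': index 1 in ['d', 'b', 'c', 'e'] -> ['b', 'd', 'c', 'e']
'c': index 2 in ['b', 'd', 'c', 'e'] -> ['c', 'b', 'd', 'e']
'e': index 3 in ['c', 'b', 'd', 'e'] -> ['e', 'c', 'b', 'd']
'b': index 2 in ['e', 'c', 'b', 'd'] -> ['b', 'e', 'c', 'd']
'b': index 0 in ['b', 'e', 'c', 'd'] -> ['b', 'e', 'c', 'd']
'd': index 3 in ['b', 'e', 'c', 'd'] -> ['d', 'b', 'e', 'c']
'b': index 1 in ['d', 'b', 'e', 'c'] -> ['b', 'd', 'e', 'c']


Output: [0, 1, 2, 2, 1, 1, 2, 3, 2, 0, 3, 1]


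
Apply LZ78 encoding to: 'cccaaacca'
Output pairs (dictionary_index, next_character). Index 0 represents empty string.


LZ78 encoding steps:
Dictionary: {0: ''}
Step 1: w='' (idx 0), next='c' -> output (0, 'c'), add 'c' as idx 1
Step 2: w='c' (idx 1), next='c' -> output (1, 'c'), add 'cc' as idx 2
Step 3: w='' (idx 0), next='a' -> output (0, 'a'), add 'a' as idx 3
Step 4: w='a' (idx 3), next='a' -> output (3, 'a'), add 'aa' as idx 4
Step 5: w='cc' (idx 2), next='a' -> output (2, 'a'), add 'cca' as idx 5


Encoded: [(0, 'c'), (1, 'c'), (0, 'a'), (3, 'a'), (2, 'a')]


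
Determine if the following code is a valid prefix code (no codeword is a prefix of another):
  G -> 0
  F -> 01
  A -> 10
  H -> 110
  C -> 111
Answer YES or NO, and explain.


Checking each pair (does one codeword prefix another?):
  G='0' vs F='01': prefix -- VIOLATION

NO -- this is NOT a valid prefix code. G (0) is a prefix of F (01).


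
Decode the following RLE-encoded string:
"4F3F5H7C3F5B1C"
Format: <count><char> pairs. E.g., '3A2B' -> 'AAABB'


Expanding each <count><char> pair:
  4F -> 'FFFF'
  3F -> 'FFF'
  5H -> 'HHHHH'
  7C -> 'CCCCCCC'
  3F -> 'FFF'
  5B -> 'BBBBB'
  1C -> 'C'

Decoded = FFFFFFFHHHHHCCCCCCCFFFBBBBBC


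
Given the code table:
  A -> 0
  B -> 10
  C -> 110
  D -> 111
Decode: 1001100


Decoding:
10 -> B
0 -> A
110 -> C
0 -> A


Result: BACA


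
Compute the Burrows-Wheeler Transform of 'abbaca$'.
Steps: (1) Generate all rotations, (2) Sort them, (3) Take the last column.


Rotations (sorted):
  0: $abbaca -> last char: a
  1: a$abbac -> last char: c
  2: abbaca$ -> last char: $
  3: aca$abb -> last char: b
  4: baca$ab -> last char: b
  5: bbaca$a -> last char: a
  6: ca$abba -> last char: a


BWT = ac$bbaa


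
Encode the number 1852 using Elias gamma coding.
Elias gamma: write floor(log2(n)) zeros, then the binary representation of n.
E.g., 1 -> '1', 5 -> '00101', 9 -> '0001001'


num_bits = floor(log2(1852)) + 1 = 11
leading_zeros = num_bits - 1 = 10
binary(1852) = 11100111100

Elias gamma(1852) = '0000000000' + '11100111100' = 000000000011100111100 (21 bits)


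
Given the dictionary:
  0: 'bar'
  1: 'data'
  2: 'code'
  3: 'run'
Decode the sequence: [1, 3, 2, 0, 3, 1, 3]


Look up each index in the dictionary:
  1 -> 'data'
  3 -> 'run'
  2 -> 'code'
  0 -> 'bar'
  3 -> 'run'
  1 -> 'data'
  3 -> 'run'

Decoded: "data run code bar run data run"


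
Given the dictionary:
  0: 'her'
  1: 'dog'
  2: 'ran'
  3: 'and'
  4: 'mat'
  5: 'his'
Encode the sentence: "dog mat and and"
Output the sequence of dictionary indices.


Look up each word in the dictionary:
  'dog' -> 1
  'mat' -> 4
  'and' -> 3
  'and' -> 3

Encoded: [1, 4, 3, 3]


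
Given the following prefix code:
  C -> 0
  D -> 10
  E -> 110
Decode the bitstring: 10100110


Decoding step by step:
Bits 10 -> D
Bits 10 -> D
Bits 0 -> C
Bits 110 -> E


Decoded message: DDCE


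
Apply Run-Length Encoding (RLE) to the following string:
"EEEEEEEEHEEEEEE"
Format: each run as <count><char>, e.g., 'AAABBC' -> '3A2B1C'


Scanning runs left to right:
  i=0: run of 'E' x 8 -> '8E'
  i=8: run of 'H' x 1 -> '1H'
  i=9: run of 'E' x 6 -> '6E'

RLE = 8E1H6E


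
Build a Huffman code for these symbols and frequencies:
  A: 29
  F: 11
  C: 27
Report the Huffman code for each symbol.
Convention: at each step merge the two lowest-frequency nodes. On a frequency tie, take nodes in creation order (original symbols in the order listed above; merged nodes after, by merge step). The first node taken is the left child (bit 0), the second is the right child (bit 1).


Huffman tree construction:
Step 1: Merge F(11) + C(27) = 38
Step 2: Merge A(29) + (F+C)(38) = 67
Read each symbol's code off the tree from the root (left child = 0, right child = 1).

Codes:
  A: 0 (length 1)
  F: 10 (length 2)
  C: 11 (length 2)
Average code length: 105/67 = 1.5672 bits/symbol


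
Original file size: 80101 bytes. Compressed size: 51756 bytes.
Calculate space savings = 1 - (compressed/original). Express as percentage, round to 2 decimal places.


ratio = compressed/original = 51756/80101 = 0.646134
savings = 1 - ratio = 1 - 0.646134 = 0.353866
as a percentage: 0.353866 * 100 = 35.39%

Space savings = 1 - 51756/80101 = 35.39%


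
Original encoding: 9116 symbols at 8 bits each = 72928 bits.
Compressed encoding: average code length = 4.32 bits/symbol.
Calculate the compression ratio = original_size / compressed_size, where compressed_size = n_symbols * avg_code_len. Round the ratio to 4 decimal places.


original_size = n_symbols * orig_bits = 9116 * 8 = 72928 bits
compressed_size = n_symbols * avg_code_len = 9116 * 4.32 = 39381.12 bits
ratio = original_size / compressed_size = 72928 / 39381.12 = 1.8519

Compression ratio = 1.8519


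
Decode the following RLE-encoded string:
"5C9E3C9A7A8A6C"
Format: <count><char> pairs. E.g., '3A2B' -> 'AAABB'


Expanding each <count><char> pair:
  5C -> 'CCCCC'
  9E -> 'EEEEEEEEE'
  3C -> 'CCC'
  9A -> 'AAAAAAAAA'
  7A -> 'AAAAAAA'
  8A -> 'AAAAAAAA'
  6C -> 'CCCCCC'

Decoded = CCCCCEEEEEEEEECCCAAAAAAAAAAAAAAAAAAAAAAAACCCCCC


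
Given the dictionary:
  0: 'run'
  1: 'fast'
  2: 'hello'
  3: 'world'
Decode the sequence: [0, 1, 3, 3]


Look up each index in the dictionary:
  0 -> 'run'
  1 -> 'fast'
  3 -> 'world'
  3 -> 'world'

Decoded: "run fast world world"


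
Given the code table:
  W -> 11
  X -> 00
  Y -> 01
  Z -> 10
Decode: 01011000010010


Decoding:
01 -> Y
01 -> Y
10 -> Z
00 -> X
01 -> Y
00 -> X
10 -> Z


Result: YYZXYXZ


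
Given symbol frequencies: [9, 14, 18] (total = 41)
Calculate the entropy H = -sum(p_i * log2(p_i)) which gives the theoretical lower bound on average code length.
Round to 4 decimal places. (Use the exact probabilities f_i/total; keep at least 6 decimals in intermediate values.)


Per-symbol terms -p_i * log2(p_i) with p_i = f_i/41:
  p = 9/41 = 0.219512: log2(p) = -2.187627, -p*log2(p) = 0.480211
  p = 14/41 = 0.341463: log2(p) = -1.550197, -p*log2(p) = 0.529336
  p = 18/41 = 0.439024: log2(p) = -1.187627, -p*log2(p) = 0.521397
H = 0.480211 + 0.529336 + 0.521397 = 1.530944

H = 1.5309 bits/symbol


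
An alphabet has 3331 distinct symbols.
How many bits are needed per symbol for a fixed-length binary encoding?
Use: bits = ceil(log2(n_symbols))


log2(3331) = 11.7017
Bracket: 2^11 = 2048 < 3331 <= 2^12 = 4096
So ceil(log2(3331)) = 12

bits = ceil(log2(3331)) = ceil(11.7017) = 12 bits


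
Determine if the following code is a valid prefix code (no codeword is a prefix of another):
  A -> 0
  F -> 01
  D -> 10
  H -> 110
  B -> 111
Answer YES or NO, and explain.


Checking each pair (does one codeword prefix another?):
  A='0' vs F='01': prefix -- VIOLATION

NO -- this is NOT a valid prefix code. A (0) is a prefix of F (01).


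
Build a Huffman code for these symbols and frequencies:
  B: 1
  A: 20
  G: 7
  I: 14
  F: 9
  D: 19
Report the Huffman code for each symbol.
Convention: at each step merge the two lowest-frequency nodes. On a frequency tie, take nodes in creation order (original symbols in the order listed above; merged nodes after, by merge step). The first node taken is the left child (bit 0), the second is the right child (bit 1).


Huffman tree construction:
Step 1: Merge B(1) + G(7) = 8
Step 2: Merge (B+G)(8) + F(9) = 17
Step 3: Merge I(14) + ((B+G)+F)(17) = 31
Step 4: Merge D(19) + A(20) = 39
Step 5: Merge (I+((B+G)+F))(31) + (D+A)(39) = 70
Read each symbol's code off the tree from the root (left child = 0, right child = 1).

Codes:
  B: 0100 (length 4)
  A: 11 (length 2)
  G: 0101 (length 4)
  I: 00 (length 2)
  F: 011 (length 3)
  D: 10 (length 2)
Average code length: 165/70 = 2.3571 bits/symbol


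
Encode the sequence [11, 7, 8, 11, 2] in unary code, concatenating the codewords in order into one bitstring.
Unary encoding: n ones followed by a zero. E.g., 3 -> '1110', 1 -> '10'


Encode each number as n ones followed by a terminating 0:
  11 -> 111111111110 (12 bits)
  7 -> 11111110 (8 bits)
  8 -> 111111110 (9 bits)
  11 -> 111111111110 (12 bits)
  2 -> 110 (3 bits)
Total length = 12 + 8 + 9 + 12 + 3 = 44 bits.

Unary([11, 7, 8, 11, 2]) = 11111111111011111110111111110111111111110110 (44 bits)


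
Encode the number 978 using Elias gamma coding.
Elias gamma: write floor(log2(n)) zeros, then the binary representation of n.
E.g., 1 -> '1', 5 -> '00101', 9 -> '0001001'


num_bits = floor(log2(978)) + 1 = 10
leading_zeros = num_bits - 1 = 9
binary(978) = 1111010010

Elias gamma(978) = '000000000' + '1111010010' = 0000000001111010010 (19 bits)


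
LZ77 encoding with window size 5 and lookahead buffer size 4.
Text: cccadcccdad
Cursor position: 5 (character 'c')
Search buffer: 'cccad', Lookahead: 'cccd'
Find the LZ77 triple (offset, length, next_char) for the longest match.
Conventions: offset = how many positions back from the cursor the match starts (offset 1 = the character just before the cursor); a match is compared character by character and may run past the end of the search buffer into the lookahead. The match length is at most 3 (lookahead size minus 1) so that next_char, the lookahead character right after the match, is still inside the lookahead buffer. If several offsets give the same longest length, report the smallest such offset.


Try each offset into the search buffer:
  offset=1 (pos 4, char 'd'): match length 0
  offset=2 (pos 3, char 'a'): match length 0
  offset=3 (pos 2, char 'c'): match length 1
  offset=4 (pos 1, char 'c'): match length 2
  offset=5 (pos 0, char 'c'): match length 3
Longest match has length 3 at offset 5.
next_char = character at position 5 + 3 = 8 -> 'd'

Best match: offset=5, length=3 (matching 'ccc' starting at position 0)
LZ77 triple: (5, 3, 'd')


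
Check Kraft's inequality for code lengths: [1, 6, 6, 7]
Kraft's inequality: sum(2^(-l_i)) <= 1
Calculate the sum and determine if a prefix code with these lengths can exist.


Sum = 2^(-1) + 2^(-6) + 2^(-6) + 2^(-7)
    = 0.5 + 0.015625 + 0.015625 + 0.0078125
    = 69/128 = 0.5390625
Since 0.5390625 <= 1, Kraft's inequality IS satisfied.
A prefix code with these lengths CAN exist.

Kraft sum = 0.5390625. Satisfied.


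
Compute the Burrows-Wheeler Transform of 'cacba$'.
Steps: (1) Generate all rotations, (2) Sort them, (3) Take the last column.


Rotations (sorted):
  0: $cacba -> last char: a
  1: a$cacb -> last char: b
  2: acba$c -> last char: c
  3: ba$cac -> last char: c
  4: cacba$ -> last char: $
  5: cba$ca -> last char: a


BWT = abcc$a


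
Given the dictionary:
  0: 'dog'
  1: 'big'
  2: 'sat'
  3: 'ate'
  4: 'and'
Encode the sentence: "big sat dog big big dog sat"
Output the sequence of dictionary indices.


Look up each word in the dictionary:
  'big' -> 1
  'sat' -> 2
  'dog' -> 0
  'big' -> 1
  'big' -> 1
  'dog' -> 0
  'sat' -> 2

Encoded: [1, 2, 0, 1, 1, 0, 2]


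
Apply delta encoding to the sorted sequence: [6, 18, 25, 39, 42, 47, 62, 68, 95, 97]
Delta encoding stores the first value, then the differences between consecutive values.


First value: 6
Deltas:
  18 - 6 = 12
  25 - 18 = 7
  39 - 25 = 14
  42 - 39 = 3
  47 - 42 = 5
  62 - 47 = 15
  68 - 62 = 6
  95 - 68 = 27
  97 - 95 = 2


Delta encoded: [6, 12, 7, 14, 3, 5, 15, 6, 27, 2]


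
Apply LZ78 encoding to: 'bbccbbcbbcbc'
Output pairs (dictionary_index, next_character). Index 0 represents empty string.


LZ78 encoding steps:
Dictionary: {0: ''}
Step 1: w='' (idx 0), next='b' -> output (0, 'b'), add 'b' as idx 1
Step 2: w='b' (idx 1), next='c' -> output (1, 'c'), add 'bc' as idx 2
Step 3: w='' (idx 0), next='c' -> output (0, 'c'), add 'c' as idx 3
Step 4: w='b' (idx 1), next='b' -> output (1, 'b'), add 'bb' as idx 4
Step 5: w='c' (idx 3), next='b' -> output (3, 'b'), add 'cb' as idx 5
Step 6: w='bc' (idx 2), next='b' -> output (2, 'b'), add 'bcb' as idx 6
Step 7: w='c' (idx 3), end of input -> output (3, '')


Encoded: [(0, 'b'), (1, 'c'), (0, 'c'), (1, 'b'), (3, 'b'), (2, 'b'), (3, '')]


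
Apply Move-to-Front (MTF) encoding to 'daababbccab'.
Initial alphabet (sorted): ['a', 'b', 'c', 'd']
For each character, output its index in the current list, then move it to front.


MTF encoding:
'd': index 3 in ['a', 'b', 'c', 'd'] -> ['d', 'a', 'b', 'c']
'a': index 1 in ['d', 'a', 'b', 'c'] -> ['a', 'd', 'b', 'c']
'a': index 0 in ['a', 'd', 'b', 'c'] -> ['a', 'd', 'b', 'c']
'b': index 2 in ['a', 'd', 'b', 'c'] -> ['b', 'a', 'd', 'c']
'a': index 1 in ['b', 'a', 'd', 'c'] -> ['a', 'b', 'd', 'c']
'b': index 1 in ['a', 'b', 'd', 'c'] -> ['b', 'a', 'd', 'c']
'b': index 0 in ['b', 'a', 'd', 'c'] -> ['b', 'a', 'd', 'c']
'c': index 3 in ['b', 'a', 'd', 'c'] -> ['c', 'b', 'a', 'd']
'c': index 0 in ['c', 'b', 'a', 'd'] -> ['c', 'b', 'a', 'd']
'a': index 2 in ['c', 'b', 'a', 'd'] -> ['a', 'c', 'b', 'd']
'b': index 2 in ['a', 'c', 'b', 'd'] -> ['b', 'a', 'c', 'd']


Output: [3, 1, 0, 2, 1, 1, 0, 3, 0, 2, 2]


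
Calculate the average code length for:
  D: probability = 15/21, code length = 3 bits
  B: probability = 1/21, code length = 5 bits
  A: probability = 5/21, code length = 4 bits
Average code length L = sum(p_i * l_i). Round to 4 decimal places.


Weighted contributions p_i * l_i:
  D: (15/21) * 3 = 45/21
  B: (1/21) * 5 = 5/21
  A: (5/21) * 4 = 20/21
Sum = (45 + 5 + 20)/21 = 70/21

L = 70/21 = 3.3333 bits/symbol


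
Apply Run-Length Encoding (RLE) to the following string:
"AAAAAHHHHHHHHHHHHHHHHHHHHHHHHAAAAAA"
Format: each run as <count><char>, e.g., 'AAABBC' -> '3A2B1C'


Scanning runs left to right:
  i=0: run of 'A' x 5 -> '5A'
  i=5: run of 'H' x 24 -> '24H'
  i=29: run of 'A' x 6 -> '6A'

RLE = 5A24H6A


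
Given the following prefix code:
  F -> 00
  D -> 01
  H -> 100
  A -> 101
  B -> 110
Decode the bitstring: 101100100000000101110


Decoding step by step:
Bits 101 -> A
Bits 100 -> H
Bits 100 -> H
Bits 00 -> F
Bits 00 -> F
Bits 00 -> F
Bits 101 -> A
Bits 110 -> B


Decoded message: AHHFFFAB


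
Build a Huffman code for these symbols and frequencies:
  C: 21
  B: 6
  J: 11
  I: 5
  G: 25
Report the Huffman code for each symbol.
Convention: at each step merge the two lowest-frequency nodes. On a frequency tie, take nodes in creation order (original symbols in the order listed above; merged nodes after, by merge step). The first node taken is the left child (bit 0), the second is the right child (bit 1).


Huffman tree construction:
Step 1: Merge I(5) + B(6) = 11
Step 2: Merge J(11) + (I+B)(11) = 22
Step 3: Merge C(21) + (J+(I+B))(22) = 43
Step 4: Merge G(25) + (C+(J+(I+B)))(43) = 68
Read each symbol's code off the tree from the root (left child = 0, right child = 1).

Codes:
  C: 10 (length 2)
  B: 1111 (length 4)
  J: 110 (length 3)
  I: 1110 (length 4)
  G: 0 (length 1)
Average code length: 144/68 = 2.1176 bits/symbol


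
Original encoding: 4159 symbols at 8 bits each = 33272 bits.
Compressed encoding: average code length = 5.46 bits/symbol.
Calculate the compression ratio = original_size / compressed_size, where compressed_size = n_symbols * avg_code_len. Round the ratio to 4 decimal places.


original_size = n_symbols * orig_bits = 4159 * 8 = 33272 bits
compressed_size = n_symbols * avg_code_len = 4159 * 5.46 = 22708.14 bits
ratio = original_size / compressed_size = 33272 / 22708.14 = 1.4652

Compression ratio = 1.4652


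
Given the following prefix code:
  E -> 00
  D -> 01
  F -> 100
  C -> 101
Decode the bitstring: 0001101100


Decoding step by step:
Bits 00 -> E
Bits 01 -> D
Bits 101 -> C
Bits 100 -> F


Decoded message: EDCF


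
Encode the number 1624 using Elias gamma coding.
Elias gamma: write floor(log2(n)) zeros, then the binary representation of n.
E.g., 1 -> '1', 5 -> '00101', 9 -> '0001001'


num_bits = floor(log2(1624)) + 1 = 11
leading_zeros = num_bits - 1 = 10
binary(1624) = 11001011000

Elias gamma(1624) = '0000000000' + '11001011000' = 000000000011001011000 (21 bits)


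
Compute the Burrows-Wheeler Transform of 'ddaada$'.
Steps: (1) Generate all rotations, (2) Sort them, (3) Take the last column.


Rotations (sorted):
  0: $ddaada -> last char: a
  1: a$ddaad -> last char: d
  2: aada$dd -> last char: d
  3: ada$dda -> last char: a
  4: da$ddaa -> last char: a
  5: daada$d -> last char: d
  6: ddaada$ -> last char: $


BWT = addaad$


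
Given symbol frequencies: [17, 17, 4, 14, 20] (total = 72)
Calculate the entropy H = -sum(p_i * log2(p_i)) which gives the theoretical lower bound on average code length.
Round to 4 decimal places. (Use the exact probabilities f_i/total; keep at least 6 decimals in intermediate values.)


Per-symbol terms -p_i * log2(p_i) with p_i = f_i/72:
  p = 17/72 = 0.236111: log2(p) = -2.082462, -p*log2(p) = 0.491692
  p = 17/72 = 0.236111: log2(p) = -2.082462, -p*log2(p) = 0.491692
  p = 4/72 = 0.055556: log2(p) = -4.169925, -p*log2(p) = 0.231663
  p = 14/72 = 0.194444: log2(p) = -2.362570, -p*log2(p) = 0.459389
  p = 20/72 = 0.277778: log2(p) = -1.847997, -p*log2(p) = 0.513332
H = 0.491692 + 0.491692 + 0.231663 + 0.459389 + 0.513332 = 2.187768

H = 2.1878 bits/symbol


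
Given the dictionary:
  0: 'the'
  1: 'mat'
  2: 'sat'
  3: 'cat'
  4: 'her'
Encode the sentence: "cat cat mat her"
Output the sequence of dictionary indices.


Look up each word in the dictionary:
  'cat' -> 3
  'cat' -> 3
  'mat' -> 1
  'her' -> 4

Encoded: [3, 3, 1, 4]


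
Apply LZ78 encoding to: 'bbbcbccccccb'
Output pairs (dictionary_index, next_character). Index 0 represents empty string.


LZ78 encoding steps:
Dictionary: {0: ''}
Step 1: w='' (idx 0), next='b' -> output (0, 'b'), add 'b' as idx 1
Step 2: w='b' (idx 1), next='b' -> output (1, 'b'), add 'bb' as idx 2
Step 3: w='' (idx 0), next='c' -> output (0, 'c'), add 'c' as idx 3
Step 4: w='b' (idx 1), next='c' -> output (1, 'c'), add 'bc' as idx 4
Step 5: w='c' (idx 3), next='c' -> output (3, 'c'), add 'cc' as idx 5
Step 6: w='cc' (idx 5), next='c' -> output (5, 'c'), add 'ccc' as idx 6
Step 7: w='b' (idx 1), end of input -> output (1, '')


Encoded: [(0, 'b'), (1, 'b'), (0, 'c'), (1, 'c'), (3, 'c'), (5, 'c'), (1, '')]


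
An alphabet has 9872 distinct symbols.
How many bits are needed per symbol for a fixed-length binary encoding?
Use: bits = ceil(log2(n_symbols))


log2(9872) = 13.2691
Bracket: 2^13 = 8192 < 9872 <= 2^14 = 16384
So ceil(log2(9872)) = 14

bits = ceil(log2(9872)) = ceil(13.2691) = 14 bits


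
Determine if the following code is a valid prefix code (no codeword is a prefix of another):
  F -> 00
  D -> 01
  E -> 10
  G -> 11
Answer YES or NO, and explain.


Checking each pair (does one codeword prefix another?):
  F='00' vs D='01': no prefix
  F='00' vs E='10': no prefix
  F='00' vs G='11': no prefix
  D='01' vs F='00': no prefix
  D='01' vs E='10': no prefix
  D='01' vs G='11': no prefix
  E='10' vs F='00': no prefix
  E='10' vs D='01': no prefix
  E='10' vs G='11': no prefix
  G='11' vs F='00': no prefix
  G='11' vs D='01': no prefix
  G='11' vs E='10': no prefix
No violation found over all pairs.

YES -- this is a valid prefix code. No codeword is a prefix of any other codeword.


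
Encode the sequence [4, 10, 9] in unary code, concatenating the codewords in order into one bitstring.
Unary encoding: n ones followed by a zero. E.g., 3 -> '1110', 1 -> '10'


Encode each number as n ones followed by a terminating 0:
  4 -> 11110 (5 bits)
  10 -> 11111111110 (11 bits)
  9 -> 1111111110 (10 bits)
Total length = 5 + 11 + 10 = 26 bits.

Unary([4, 10, 9]) = 11110111111111101111111110 (26 bits)


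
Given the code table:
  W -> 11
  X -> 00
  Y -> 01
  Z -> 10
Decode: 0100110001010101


Decoding:
01 -> Y
00 -> X
11 -> W
00 -> X
01 -> Y
01 -> Y
01 -> Y
01 -> Y


Result: YXWXYYYY


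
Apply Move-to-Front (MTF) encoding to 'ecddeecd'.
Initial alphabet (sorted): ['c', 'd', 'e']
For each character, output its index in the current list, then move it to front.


MTF encoding:
'e': index 2 in ['c', 'd', 'e'] -> ['e', 'c', 'd']
'c': index 1 in ['e', 'c', 'd'] -> ['c', 'e', 'd']
'd': index 2 in ['c', 'e', 'd'] -> ['d', 'c', 'e']
'd': index 0 in ['d', 'c', 'e'] -> ['d', 'c', 'e']
'e': index 2 in ['d', 'c', 'e'] -> ['e', 'd', 'c']
'e': index 0 in ['e', 'd', 'c'] -> ['e', 'd', 'c']
'c': index 2 in ['e', 'd', 'c'] -> ['c', 'e', 'd']
'd': index 2 in ['c', 'e', 'd'] -> ['d', 'c', 'e']


Output: [2, 1, 2, 0, 2, 0, 2, 2]


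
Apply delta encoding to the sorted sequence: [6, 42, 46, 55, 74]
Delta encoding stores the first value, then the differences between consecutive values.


First value: 6
Deltas:
  42 - 6 = 36
  46 - 42 = 4
  55 - 46 = 9
  74 - 55 = 19


Delta encoded: [6, 36, 4, 9, 19]


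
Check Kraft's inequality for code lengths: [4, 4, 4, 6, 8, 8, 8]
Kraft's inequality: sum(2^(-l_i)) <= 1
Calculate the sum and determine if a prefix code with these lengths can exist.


Sum = 2^(-4) + 2^(-4) + 2^(-4) + 2^(-6) + 2^(-8) + 2^(-8) + 2^(-8)
    = 0.0625 + 0.0625 + 0.0625 + 0.015625 + 0.00390625 + 0.00390625 + 0.00390625
    = 55/256 = 0.21484375
Since 0.21484375 <= 1, Kraft's inequality IS satisfied.
A prefix code with these lengths CAN exist.

Kraft sum = 0.21484375. Satisfied.


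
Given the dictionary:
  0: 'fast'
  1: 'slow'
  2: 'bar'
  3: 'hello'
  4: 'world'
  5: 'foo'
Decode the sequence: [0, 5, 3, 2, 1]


Look up each index in the dictionary:
  0 -> 'fast'
  5 -> 'foo'
  3 -> 'hello'
  2 -> 'bar'
  1 -> 'slow'

Decoded: "fast foo hello bar slow"


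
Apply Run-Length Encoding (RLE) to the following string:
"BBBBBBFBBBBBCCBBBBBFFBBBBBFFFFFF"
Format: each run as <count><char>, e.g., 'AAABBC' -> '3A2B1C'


Scanning runs left to right:
  i=0: run of 'B' x 6 -> '6B'
  i=6: run of 'F' x 1 -> '1F'
  i=7: run of 'B' x 5 -> '5B'
  i=12: run of 'C' x 2 -> '2C'
  i=14: run of 'B' x 5 -> '5B'
  i=19: run of 'F' x 2 -> '2F'
  i=21: run of 'B' x 5 -> '5B'
  i=26: run of 'F' x 6 -> '6F'

RLE = 6B1F5B2C5B2F5B6F


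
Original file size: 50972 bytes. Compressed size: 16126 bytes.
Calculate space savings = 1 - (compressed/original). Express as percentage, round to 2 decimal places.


ratio = compressed/original = 16126/50972 = 0.31637
savings = 1 - ratio = 1 - 0.31637 = 0.68363
as a percentage: 0.68363 * 100 = 68.36%

Space savings = 1 - 16126/50972 = 68.36%


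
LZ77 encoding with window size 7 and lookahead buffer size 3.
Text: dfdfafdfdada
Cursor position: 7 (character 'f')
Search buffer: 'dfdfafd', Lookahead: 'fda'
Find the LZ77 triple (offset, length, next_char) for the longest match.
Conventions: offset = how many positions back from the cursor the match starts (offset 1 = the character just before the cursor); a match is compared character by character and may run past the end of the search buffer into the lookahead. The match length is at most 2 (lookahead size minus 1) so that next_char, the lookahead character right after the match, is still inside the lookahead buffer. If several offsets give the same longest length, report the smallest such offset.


Try each offset into the search buffer:
  offset=1 (pos 6, char 'd'): match length 0
  offset=2 (pos 5, char 'f'): match length 2
  offset=3 (pos 4, char 'a'): match length 0
  offset=4 (pos 3, char 'f'): match length 1
  offset=5 (pos 2, char 'd'): match length 0
  offset=6 (pos 1, char 'f'): match length 2
  offset=7 (pos 0, char 'd'): match length 0
Longest match has length 2, found at offsets 2, 6; take the smallest, offset 2.
next_char = character at position 7 + 2 = 9 -> 'a'

Best match: offset=2, length=2 (matching 'fd' starting at position 5)
LZ77 triple: (2, 2, 'a')


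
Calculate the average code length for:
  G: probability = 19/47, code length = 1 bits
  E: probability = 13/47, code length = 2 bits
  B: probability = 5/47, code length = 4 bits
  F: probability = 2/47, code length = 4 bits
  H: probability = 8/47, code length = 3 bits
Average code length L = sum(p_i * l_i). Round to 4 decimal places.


Weighted contributions p_i * l_i:
  G: (19/47) * 1 = 19/47
  E: (13/47) * 2 = 26/47
  B: (5/47) * 4 = 20/47
  F: (2/47) * 4 = 8/47
  H: (8/47) * 3 = 24/47
Sum = (19 + 26 + 20 + 8 + 24)/47 = 97/47

L = 97/47 = 2.0638 bits/symbol


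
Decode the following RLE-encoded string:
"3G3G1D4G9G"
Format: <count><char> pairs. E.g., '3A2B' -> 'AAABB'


Expanding each <count><char> pair:
  3G -> 'GGG'
  3G -> 'GGG'
  1D -> 'D'
  4G -> 'GGGG'
  9G -> 'GGGGGGGGG'

Decoded = GGGGGGDGGGGGGGGGGGGG


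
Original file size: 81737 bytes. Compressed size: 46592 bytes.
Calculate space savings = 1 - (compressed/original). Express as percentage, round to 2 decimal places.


ratio = compressed/original = 46592/81737 = 0.570023
savings = 1 - ratio = 1 - 0.570023 = 0.429977
as a percentage: 0.429977 * 100 = 43.0%

Space savings = 1 - 46592/81737 = 43.0%


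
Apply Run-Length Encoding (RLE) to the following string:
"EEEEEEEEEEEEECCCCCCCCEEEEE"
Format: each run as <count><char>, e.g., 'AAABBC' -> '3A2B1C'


Scanning runs left to right:
  i=0: run of 'E' x 13 -> '13E'
  i=13: run of 'C' x 8 -> '8C'
  i=21: run of 'E' x 5 -> '5E'

RLE = 13E8C5E


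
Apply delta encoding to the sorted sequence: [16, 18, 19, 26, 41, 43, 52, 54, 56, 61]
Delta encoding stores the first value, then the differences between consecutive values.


First value: 16
Deltas:
  18 - 16 = 2
  19 - 18 = 1
  26 - 19 = 7
  41 - 26 = 15
  43 - 41 = 2
  52 - 43 = 9
  54 - 52 = 2
  56 - 54 = 2
  61 - 56 = 5


Delta encoded: [16, 2, 1, 7, 15, 2, 9, 2, 2, 5]


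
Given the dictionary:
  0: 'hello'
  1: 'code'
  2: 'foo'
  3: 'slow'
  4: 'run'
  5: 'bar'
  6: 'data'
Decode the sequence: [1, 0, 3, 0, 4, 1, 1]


Look up each index in the dictionary:
  1 -> 'code'
  0 -> 'hello'
  3 -> 'slow'
  0 -> 'hello'
  4 -> 'run'
  1 -> 'code'
  1 -> 'code'

Decoded: "code hello slow hello run code code"


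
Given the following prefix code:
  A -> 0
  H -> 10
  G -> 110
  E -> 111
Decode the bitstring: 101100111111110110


Decoding step by step:
Bits 10 -> H
Bits 110 -> G
Bits 0 -> A
Bits 111 -> E
Bits 111 -> E
Bits 110 -> G
Bits 110 -> G


Decoded message: HGAEEGG
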